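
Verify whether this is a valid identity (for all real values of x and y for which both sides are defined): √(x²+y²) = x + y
No, this is NOT an identity.

Claim: √(x²+y²) = x + y.
Test a specific point where both sides are defined: x = -2, y = 3.
LHS = √(x²+y²) ≈ 3.6056
RHS = x + y ≈ 1.0000
Since 3.6056 ≠ 1.0000, the equation fails at this point, so it cannot hold for all real values of x and y for which both sides are defined.
(x+y)² = x² + 2xy + y², not x² + y², so the square root does not split this way.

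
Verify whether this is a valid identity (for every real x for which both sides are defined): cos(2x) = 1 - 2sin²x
Yes, this is an identity.

Claim: cos(2x) = 1 - 2sin²x.
Reasoning: cos(2x) = cos²x - sin²x. Replace cos²x by 1 - sin²x: (1 - sin²x) - sin²x = 1 - 2sin²x.
So the two sides agree for every real x for which both sides are defined.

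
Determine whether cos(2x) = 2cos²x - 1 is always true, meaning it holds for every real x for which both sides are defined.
Claim: cos(2x) = 2cos²x - 1.
Reasoning: cos(2x) = cos²x - sin²x. Replace sin²x by 1 - cos²x: cos²x - (1 - cos²x) = 2cos²x - 1.
So the two sides agree for every real x for which both sides are defined.

Conclusion: Yes, this is an identity.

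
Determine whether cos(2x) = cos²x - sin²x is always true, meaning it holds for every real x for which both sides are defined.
Claim: cos(2x) = cos²x - sin²x.
Reasoning: Put y = x in the addition formula cos(x+y) = cos(x)cos(y) - sin(x)sin(y): cos(2x) = cos²x - sin²x.
So the two sides agree for every real x for which both sides are defined.

Conclusion: Yes, this is an identity.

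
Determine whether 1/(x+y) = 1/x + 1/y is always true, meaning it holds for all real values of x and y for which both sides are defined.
Claim: 1/(x+y) = 1/x + 1/y.
Test a specific point where both sides are defined: x = 3, y = 3.
LHS = 1/(x+y) ≈ 0.1667
RHS = 1/x + 1/y ≈ 0.6667
Since 0.1667 ≠ 0.6667, the equation fails at this point, so it cannot hold for all real values of x and y for which both sides are defined.
1/x + 1/y = (x+y)/(xy), which is not 1/(x+y).

Conclusion: No, this is NOT an identity.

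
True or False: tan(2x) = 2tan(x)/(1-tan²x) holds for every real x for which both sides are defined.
Claim: tan(2x) = 2tan(x)/(1-tan²x).
Reasoning: tan(2x) = sin(2x)/cos(2x) = 2sin(x)cos(x) / (cos²x - sin²x). Divide numerator and denominator by cos²x: 2tan(x) / (1 - tan²x).
So the two sides agree for every real x for which both sides are defined.

Conclusion: True.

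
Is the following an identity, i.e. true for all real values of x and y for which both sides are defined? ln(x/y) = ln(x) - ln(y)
Claim: ln(x/y) = ln(x) - ln(y).
Reasoning: Both sides are simultaneously defined only when x, y > 0. Write x = e^p, y = e^q. Then x/y = e^(p-q), so ln(x/y) = p - q = ln(x) - ln(y).
So the two sides agree for all real values of x and y for which both sides are defined.

Conclusion: Yes, this is an identity.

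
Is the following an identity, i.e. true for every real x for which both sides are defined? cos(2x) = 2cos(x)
Claim: cos(2x) = 2cos(x).
Test a specific point where both sides are defined: x = π/3.
LHS = cos(2x) ≈ -0.5000
RHS = 2cos(x) ≈ 1.0000
Since -0.5000 ≠ 1.0000, the equation fails at this point, so it cannot hold for every real x for which both sides are defined.
The correct double-angle formula is cos(2x) = cos²x - sin²x.

Conclusion: No, this is NOT an identity.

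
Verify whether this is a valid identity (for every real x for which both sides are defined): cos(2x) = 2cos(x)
No, this is NOT an identity.

Claim: cos(2x) = 2cos(x).
Test a specific point where both sides are defined: x = 2π/3.
LHS = cos(2x) ≈ -0.5000
RHS = 2cos(x) ≈ -1.0000
Since -0.5000 ≠ -1.0000, the equation fails at this point, so it cannot hold for every real x for which both sides are defined.
The correct double-angle formula is cos(2x) = cos²x - sin²x.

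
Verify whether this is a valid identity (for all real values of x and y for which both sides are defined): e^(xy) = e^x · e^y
Claim: e^(xy) = e^x · e^y.
Test a specific point where both sides are defined: x = -2, y = -3.
LHS = e^(xy) ≈ 403.4288
RHS = e^x · e^y ≈ 0.0067
Since 403.4288 ≠ 0.0067, the equation fails at this point, so it cannot hold for all real values of x and y for which both sides are defined.
e^x · e^y = e^(x+y), not e^(xy).

Conclusion: No, this is NOT an identity.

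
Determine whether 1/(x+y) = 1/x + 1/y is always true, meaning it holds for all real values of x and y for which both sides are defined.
No, this is NOT an identity.

Claim: 1/(x+y) = 1/x + 1/y.
Test a specific point where both sides are defined: x = -3, y = 1/2.
LHS = 1/(x+y) ≈ -0.4000
RHS = 1/x + 1/y ≈ 1.6667
Since -0.4000 ≠ 1.6667, the equation fails at this point, so it cannot hold for all real values of x and y for which both sides are defined.
1/x + 1/y = (x+y)/(xy), which is not 1/(x+y).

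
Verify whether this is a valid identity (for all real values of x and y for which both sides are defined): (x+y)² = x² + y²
No, this is NOT an identity.

Claim: (x+y)² = x² + y².
Test a specific point where both sides are defined: x = 1, y = 2.
LHS = (x+y)² ≈ 9.0000
RHS = x² + y² ≈ 5.0000
Since 9.0000 ≠ 5.0000, the equation fails at this point, so it cannot hold for all real values of x and y for which both sides are defined.
The correct expansion is (x+y)² = x² + 2xy + y²; the cross term 2xy is missing.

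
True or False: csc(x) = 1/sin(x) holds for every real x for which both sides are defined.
Claim: csc(x) = 1/sin(x).
Reasoning: csc(x) is by definition the reciprocal of sin(x), wherever sin(x) ≠ 0.
So the two sides agree for every real x for which both sides are defined.

Conclusion: True.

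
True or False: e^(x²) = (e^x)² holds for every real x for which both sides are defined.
Claim: e^(x²) = (e^x)².
Test a specific point where both sides are defined: x = 3/2.
LHS = e^(x²) ≈ 9.4877
RHS = (e^x)² ≈ 20.0855
Since 9.4877 ≠ 20.0855, the equation fails at this point, so it cannot hold for every real x for which both sides are defined.
(e^x)² = e^(2x), and 2x ≠ x² in general.

Conclusion: False.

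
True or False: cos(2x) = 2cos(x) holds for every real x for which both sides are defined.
Claim: cos(2x) = 2cos(x).
Test a specific point where both sides are defined: x = π.
LHS = cos(2x) ≈ 1.0000
RHS = 2cos(x) ≈ -2.0000
Since 1.0000 ≠ -2.0000, the equation fails at this point, so it cannot hold for every real x for which both sides are defined.
The correct double-angle formula is cos(2x) = cos²x - sin²x.

Conclusion: False.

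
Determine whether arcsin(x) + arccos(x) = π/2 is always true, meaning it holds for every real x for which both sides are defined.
Yes, this is an identity.

Claim: arcsin(x) + arccos(x) = π/2.
Reasoning: Both sides are defined for -1 ≤ x ≤ 1. Let θ = arcsin(x), so sin θ = x and θ ∈ [-π/2, π/2]. Then cos(π/2 - θ) = sin θ = x and π/2 - θ ∈ [0, π], which is exactly the range of arccos, so arccos(x) = π/2 - θ. Adding: arcsin(x) + arccos(x) = θ + (π/2 - θ) = π/2.
So the two sides agree for every real x for which both sides are defined.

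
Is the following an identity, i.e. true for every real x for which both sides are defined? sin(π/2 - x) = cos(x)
Yes, this is an identity.

Claim: sin(π/2 - x) = cos(x).
Reasoning: Use sin(u - v) = sin(u)cos(v) - cos(u)sin(v) with u = π/2, v = x: sin(π/2)cos(x) - cos(π/2)sin(x) = 1·cos(x) - 0·sin(x) = cos(x).
So the two sides agree for every real x for which both sides are defined.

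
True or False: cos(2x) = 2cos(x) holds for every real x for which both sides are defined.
Claim: cos(2x) = 2cos(x).
Test a specific point where both sides are defined: x = -π/6.
LHS = cos(2x) ≈ 0.5000
RHS = 2cos(x) ≈ 1.7321
Since 0.5000 ≠ 1.7321, the equation fails at this point, so it cannot hold for every real x for which both sides are defined.
The correct double-angle formula is cos(2x) = cos²x - sin²x.

Conclusion: False.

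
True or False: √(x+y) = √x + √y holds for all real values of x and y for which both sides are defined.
Claim: √(x+y) = √x + √y.
Test a specific point where both sides are defined: x = 3/2, y = 2.
LHS = √(x+y) ≈ 1.8708
RHS = √x + √y ≈ 2.6390
Since 1.8708 ≠ 2.6390, the equation fails at this point, so it cannot hold for all real values of x and y for which both sides are defined.
Squaring the right side gives x + 2√(xy) + y, not x + y.

Conclusion: False.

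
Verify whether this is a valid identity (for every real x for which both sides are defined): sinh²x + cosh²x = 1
Claim: sinh²x + cosh²x = 1.
Test a specific point where both sides are defined: x = -2.
LHS = sinh²x + cosh²x ≈ 27.3082
RHS = 1 ≈ 1.0000
Since 27.3082 ≠ 1.0000, the equation fails at this point, so it cannot hold for every real x for which both sides are defined.
The correct hyperbolic identity is cosh²x - sinh²x = 1 (a difference); the sum sinh²x + cosh²x equals cosh(2x).

Conclusion: No, this is NOT an identity.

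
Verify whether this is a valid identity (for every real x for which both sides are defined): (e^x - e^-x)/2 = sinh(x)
Yes, this is an identity.

Claim: (e^x - e^-x)/2 = sinh(x).
Reasoning: This is exactly the definition of the hyperbolic sine: sinh(x) := (e^x - e^-x)/2.
So the two sides agree for every real x for which both sides are defined.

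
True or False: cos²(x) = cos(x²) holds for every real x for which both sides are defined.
False.

Claim: cos²(x) = cos(x²).
Test a specific point where both sides are defined: x = π/3.
LHS = cos²(x) ≈ 0.2500
RHS = cos(x²) ≈ 0.4566
Since 0.2500 ≠ 0.4566, the equation fails at this point, so it cannot hold for every real x for which both sides are defined.
cos²(x) means (cos x)², squaring the output; cos(x²) squares the input. These are different functions.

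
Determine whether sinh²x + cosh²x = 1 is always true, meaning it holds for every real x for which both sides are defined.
Claim: sinh²x + cosh²x = 1.
Test a specific point where both sides are defined: x = -3.
LHS = sinh²x + cosh²x ≈ 201.7156
RHS = 1 ≈ 1.0000
Since 201.7156 ≠ 1.0000, the equation fails at this point, so it cannot hold for every real x for which both sides are defined.
The correct hyperbolic identity is cosh²x - sinh²x = 1 (a difference); the sum sinh²x + cosh²x equals cosh(2x).

Conclusion: No, this is NOT an identity.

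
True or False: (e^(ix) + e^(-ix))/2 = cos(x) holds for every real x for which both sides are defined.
True.

Claim: (e^(ix) + e^(-ix))/2 = cos(x).
Reasoning: By Euler's formula e^(ix) = cos(x) + i·sin(x) and e^(-ix) = cos(x) - i·sin(x). Adding cancels the sine terms: e^(ix) + e^(-ix) = 2cos(x); divide by 2.
So the two sides agree for every real x for which both sides are defined.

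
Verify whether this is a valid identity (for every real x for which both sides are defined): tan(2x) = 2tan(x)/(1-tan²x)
Claim: tan(2x) = 2tan(x)/(1-tan²x).
Reasoning: tan(2x) = sin(2x)/cos(2x) = 2sin(x)cos(x) / (cos²x - sin²x). Divide numerator and denominator by cos²x: 2tan(x) / (1 - tan²x).
So the two sides agree for every real x for which both sides are defined.

Conclusion: Yes, this is an identity.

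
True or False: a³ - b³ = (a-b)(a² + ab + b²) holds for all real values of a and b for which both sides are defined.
Claim: a³ - b³ = (a-b)(a² + ab + b²).
Reasoning: Expand the right side: (a-b)(a² + ab + b²) = a³ + a²b + ab² - a²b - ab² - b³ = a³ - b³ (the middle terms cancel in pairs).
So the two sides agree for all real values of a and b for which both sides are defined.

Conclusion: True.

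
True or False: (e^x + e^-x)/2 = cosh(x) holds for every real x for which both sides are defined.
Claim: (e^x + e^-x)/2 = cosh(x).
Reasoning: This is exactly the definition of the hyperbolic cosine: cosh(x) := (e^x + e^-x)/2.
So the two sides agree for every real x for which both sides are defined.

Conclusion: True.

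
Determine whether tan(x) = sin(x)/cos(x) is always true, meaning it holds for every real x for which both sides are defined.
Yes, this is an identity.

Claim: tan(x) = sin(x)/cos(x).
Reasoning: For an angle x whose terminal point on the unit circle is (cos x, sin x), tan(x) is defined as the ratio (second coordinate)/(first coordinate) = sin(x)/cos(x), wherever cos(x) ≠ 0.
So the two sides agree for every real x for which both sides are defined.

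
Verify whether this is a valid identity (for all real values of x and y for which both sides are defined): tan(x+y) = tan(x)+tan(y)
Claim: tan(x+y) = tan(x)+tan(y).
Test a specific point where both sides are defined: x = π/6, y = 2π/3.
LHS = tan(x+y) ≈ -0.5774
RHS = tan(x)+tan(y) ≈ -1.1547
Since -0.5774 ≠ -1.1547, the equation fails at this point, so it cannot hold for all real values of x and y for which both sides are defined.
The correct formula is tan(x+y) = (tan(x) + tan(y))/(1 - tan(x)tan(y)).

Conclusion: No, this is NOT an identity.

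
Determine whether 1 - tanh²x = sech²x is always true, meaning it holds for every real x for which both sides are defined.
Claim: 1 - tanh²x = sech²x.
Reasoning: Divide cosh²x - sinh²x = 1 through by cosh²x (never zero): 1 - tanh²x = 1/cosh²x = sech²x.
So the two sides agree for every real x for which both sides are defined.

Conclusion: Yes, this is an identity.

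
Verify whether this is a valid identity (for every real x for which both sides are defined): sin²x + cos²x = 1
Yes, this is an identity.

Claim: sin²x + cos²x = 1.
Reasoning: The point (cos x, sin x) lies on the unit circle X² + Y² = 1, so cos²x + sin²x = 1 for every real x.
So the two sides agree for every real x for which both sides are defined.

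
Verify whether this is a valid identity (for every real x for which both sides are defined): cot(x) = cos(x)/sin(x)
Yes, this is an identity.

Claim: cot(x) = cos(x)/sin(x).
Reasoning: cot(x) is defined as 1/tan(x) = 1/(sin(x)/cos(x)) = cos(x)/sin(x), wherever sin(x) ≠ 0.
So the two sides agree for every real x for which both sides are defined.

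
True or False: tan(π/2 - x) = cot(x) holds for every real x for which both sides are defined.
True.

Claim: tan(π/2 - x) = cot(x).
Reasoning: tan(π/2 - x) = sin(π/2 - x)/cos(π/2 - x) = cos(x)/sin(x) = cot(x), using the cofunction identities sin(π/2 - x) = cos(x) and cos(π/2 - x) = sin(x).
So the two sides agree for every real x for which both sides are defined.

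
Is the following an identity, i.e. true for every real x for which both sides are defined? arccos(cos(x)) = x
No, this is NOT an identity.

Claim: arccos(cos(x)) = x.
Test a specific point where both sides are defined: x = -π/4.
LHS = arccos(cos(x)) ≈ 0.7854
RHS = x ≈ -0.7854
Since 0.7854 ≠ -0.7854, the equation fails at this point, so it cannot hold for every real x for which both sides are defined.
arccos only returns values in [0, π], so arccos(cos(x)) = x holds only for x in that interval, not for all real x.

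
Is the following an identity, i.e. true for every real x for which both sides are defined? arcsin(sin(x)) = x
Claim: arcsin(sin(x)) = x.
Test a specific point where both sides are defined: x = π.
LHS = arcsin(sin(x)) ≈ 0.0000
RHS = x ≈ 3.1416
Since 0.0000 ≠ 3.1416, the equation fails at this point, so it cannot hold for every real x for which both sides are defined.
arcsin only returns values in [-π/2, π/2], so arcsin(sin(x)) = x holds only for x in that interval, not for all real x.

Conclusion: No, this is NOT an identity.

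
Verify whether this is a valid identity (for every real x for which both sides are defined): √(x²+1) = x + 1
Claim: √(x²+1) = x + 1.
Test a specific point where both sides are defined: x = 3.
LHS = √(x²+1) ≈ 3.1623
RHS = x + 1 ≈ 4.0000
Since 3.1623 ≠ 4.0000, the equation fails at this point, so it cannot hold for every real x for which both sides are defined.
(x+1)² = x² + 2x + 1 ≠ x² + 1 unless x = 0.

Conclusion: No, this is NOT an identity.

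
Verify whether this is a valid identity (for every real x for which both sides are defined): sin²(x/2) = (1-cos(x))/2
Yes, this is an identity.

Claim: sin²(x/2) = (1-cos(x))/2.
Reasoning: Use cos(2θ) = 1 - 2sin²θ with θ = x/2: cos(x) = 1 - 2sin²(x/2). Solving for sin²(x/2) gives (1 - cos(x))/2.
So the two sides agree for every real x for which both sides are defined.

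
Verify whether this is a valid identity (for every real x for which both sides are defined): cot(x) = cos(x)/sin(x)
Yes, this is an identity.

Claim: cot(x) = cos(x)/sin(x).
Reasoning: cot(x) is defined as 1/tan(x) = 1/(sin(x)/cos(x)) = cos(x)/sin(x), wherever sin(x) ≠ 0.
So the two sides agree for every real x for which both sides are defined.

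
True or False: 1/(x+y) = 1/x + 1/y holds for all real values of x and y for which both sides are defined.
False.

Claim: 1/(x+y) = 1/x + 1/y.
Test a specific point where both sides are defined: x = 3, y = 1/2.
LHS = 1/(x+y) ≈ 0.2857
RHS = 1/x + 1/y ≈ 2.3333
Since 0.2857 ≠ 2.3333, the equation fails at this point, so it cannot hold for all real values of x and y for which both sides are defined.
1/x + 1/y = (x+y)/(xy), which is not 1/(x+y).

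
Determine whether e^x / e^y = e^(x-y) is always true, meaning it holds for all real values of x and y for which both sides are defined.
Yes, this is an identity.

Claim: e^x / e^y = e^(x-y).
Reasoning: 1/e^y = e^(-y), so e^x / e^y = e^x · e^(-y) = e^(x + (-y)) = e^(x-y) by the product rule for exponents.
So the two sides agree for all real values of x and y for which both sides are defined.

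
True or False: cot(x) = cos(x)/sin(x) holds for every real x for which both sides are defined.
True.

Claim: cot(x) = cos(x)/sin(x).
Reasoning: cot(x) is defined as 1/tan(x) = 1/(sin(x)/cos(x)) = cos(x)/sin(x), wherever sin(x) ≠ 0.
So the two sides agree for every real x for which both sides are defined.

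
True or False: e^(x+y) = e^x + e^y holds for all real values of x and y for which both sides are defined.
False.

Claim: e^(x+y) = e^x + e^y.
Test a specific point where both sides are defined: x = -3, y = 5.
LHS = e^(x+y) ≈ 7.3891
RHS = e^x + e^y ≈ 148.4629
Since 7.3891 ≠ 148.4629, the equation fails at this point, so it cannot hold for all real values of x and y for which both sides are defined.
The correct rule is e^(x+y) = e^x · e^y (a product, not a sum).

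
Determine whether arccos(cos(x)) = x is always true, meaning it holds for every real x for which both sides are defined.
Claim: arccos(cos(x)) = x.
Test a specific point where both sides are defined: x = -π/2.
LHS = arccos(cos(x)) ≈ 1.5708
RHS = x ≈ -1.5708
Since 1.5708 ≠ -1.5708, the equation fails at this point, so it cannot hold for every real x for which both sides are defined.
arccos only returns values in [0, π], so arccos(cos(x)) = x holds only for x in that interval, not for all real x.

Conclusion: No, this is NOT an identity.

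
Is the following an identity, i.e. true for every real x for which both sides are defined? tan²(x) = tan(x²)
Claim: tan²(x) = tan(x²).
Test a specific point where both sides are defined: x = π.
LHS = tan²(x) ≈ 0.0000
RHS = tan(x²) ≈ 0.4767
Since 0.0000 ≠ 0.4767, the equation fails at this point, so it cannot hold for every real x for which both sides are defined.
tan²(x) means (tan x)², squaring the output; tan(x²) squares the input. These are different functions.

Conclusion: No, this is NOT an identity.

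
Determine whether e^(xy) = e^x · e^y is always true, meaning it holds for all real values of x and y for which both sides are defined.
Claim: e^(xy) = e^x · e^y.
Test a specific point where both sides are defined: x = 2, y = 4.
LHS = e^(xy) ≈ 2980.9580
RHS = e^x · e^y ≈ 403.4288
Since 2980.9580 ≠ 403.4288, the equation fails at this point, so it cannot hold for all real values of x and y for which both sides are defined.
e^x · e^y = e^(x+y), not e^(xy).

Conclusion: No, this is NOT an identity.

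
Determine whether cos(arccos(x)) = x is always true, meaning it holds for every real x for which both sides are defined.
Yes, this is an identity.

Claim: cos(arccos(x)) = x.
Reasoning: For -1 ≤ x ≤ 1 (where arccos is defined), arccos(x) is by definition an angle whose cosine equals x. Taking the cosine of that angle returns x. (Note the other order, arccos(cos x) = x, is NOT an identity.)
So the two sides agree for every real x for which both sides are defined.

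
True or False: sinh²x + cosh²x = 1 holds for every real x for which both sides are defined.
Claim: sinh²x + cosh²x = 1.
Test a specific point where both sides are defined: x = 3.
LHS = sinh²x + cosh²x ≈ 201.7156
RHS = 1 ≈ 1.0000
Since 201.7156 ≠ 1.0000, the equation fails at this point, so it cannot hold for every real x for which both sides are defined.
The correct hyperbolic identity is cosh²x - sinh²x = 1 (a difference); the sum sinh²x + cosh²x equals cosh(2x).

Conclusion: False.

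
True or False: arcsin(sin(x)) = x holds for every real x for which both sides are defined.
False.

Claim: arcsin(sin(x)) = x.
Test a specific point where both sides are defined: x = 3π/4.
LHS = arcsin(sin(x)) ≈ 0.7854
RHS = x ≈ 2.3562
Since 0.7854 ≠ 2.3562, the equation fails at this point, so it cannot hold for every real x for which both sides are defined.
arcsin only returns values in [-π/2, π/2], so arcsin(sin(x)) = x holds only for x in that interval, not for all real x.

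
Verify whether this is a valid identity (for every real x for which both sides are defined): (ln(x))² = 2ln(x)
No, this is NOT an identity.

Claim: (ln(x))² = 2ln(x).
Test a specific point where both sides are defined: x = 3.
LHS = (ln(x))² ≈ 1.2069
RHS = 2ln(x) ≈ 2.1972
Since 1.2069 ≠ 2.1972, the equation fails at this point, so it cannot hold for every real x for which both sides are defined.
2ln(x) equals ln(x²), which is not the same as (ln x)².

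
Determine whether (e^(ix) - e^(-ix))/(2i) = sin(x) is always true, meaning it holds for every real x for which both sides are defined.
Yes, this is an identity.

Claim: (e^(ix) - e^(-ix))/(2i) = sin(x).
Reasoning: By Euler's formula e^(ix) = cos(x) + i·sin(x) and e^(-ix) = cos(x) - i·sin(x). Subtracting cancels the cosine terms: e^(ix) - e^(-ix) = 2i·sin(x); divide by 2i.
So the two sides agree for every real x for which both sides are defined.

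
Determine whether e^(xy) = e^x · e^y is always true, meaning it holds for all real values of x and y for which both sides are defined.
No, this is NOT an identity.

Claim: e^(xy) = e^x · e^y.
Test a specific point where both sides are defined: x = 3/2, y = 1.
LHS = e^(xy) ≈ 4.4817
RHS = e^x · e^y ≈ 12.1825
Since 4.4817 ≠ 12.1825, the equation fails at this point, so it cannot hold for all real values of x and y for which both sides are defined.
e^x · e^y = e^(x+y), not e^(xy).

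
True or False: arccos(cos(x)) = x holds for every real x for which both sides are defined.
False.

Claim: arccos(cos(x)) = x.
Test a specific point where both sides are defined: x = -π/2.
LHS = arccos(cos(x)) ≈ 1.5708
RHS = x ≈ -1.5708
Since 1.5708 ≠ -1.5708, the equation fails at this point, so it cannot hold for every real x for which both sides are defined.
arccos only returns values in [0, π], so arccos(cos(x)) = x holds only for x in that interval, not for all real x.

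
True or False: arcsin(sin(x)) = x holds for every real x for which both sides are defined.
Claim: arcsin(sin(x)) = x.
Test a specific point where both sides are defined: x = π.
LHS = arcsin(sin(x)) ≈ 0.0000
RHS = x ≈ 3.1416
Since 0.0000 ≠ 3.1416, the equation fails at this point, so it cannot hold for every real x for which both sides are defined.
arcsin only returns values in [-π/2, π/2], so arcsin(sin(x)) = x holds only for x in that interval, not for all real x.

Conclusion: False.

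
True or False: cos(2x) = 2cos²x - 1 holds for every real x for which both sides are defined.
True.

Claim: cos(2x) = 2cos²x - 1.
Reasoning: cos(2x) = cos²x - sin²x. Replace sin²x by 1 - cos²x: cos²x - (1 - cos²x) = 2cos²x - 1.
So the two sides agree for every real x for which both sides are defined.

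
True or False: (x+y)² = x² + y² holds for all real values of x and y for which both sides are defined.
False.

Claim: (x+y)² = x² + y².
Test a specific point where both sides are defined: x = 5, y = 5.
LHS = (x+y)² ≈ 100.0000
RHS = x² + y² ≈ 50.0000
Since 100.0000 ≠ 50.0000, the equation fails at this point, so it cannot hold for all real values of x and y for which both sides are defined.
The correct expansion is (x+y)² = x² + 2xy + y²; the cross term 2xy is missing.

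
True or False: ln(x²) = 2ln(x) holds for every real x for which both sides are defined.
Claim: ln(x²) = 2ln(x).
Reasoning: The right side requires x > 0. For x > 0, x² = (e^(ln x))² = e^(2ln x), so ln(x²) = 2ln(x). (For x < 0 the right side is undefined, so those values are outside the claim.)
So the two sides agree for every real x for which both sides are defined.

Conclusion: True.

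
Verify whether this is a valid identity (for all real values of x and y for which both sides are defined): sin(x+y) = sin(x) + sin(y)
Claim: sin(x+y) = sin(x) + sin(y).
Test a specific point where both sides are defined: x = π/2, y = π.
LHS = sin(x+y) ≈ -1.0000
RHS = sin(x) + sin(y) ≈ 1.0000
Since -1.0000 ≠ 1.0000, the equation fails at this point, so it cannot hold for all real values of x and y for which both sides are defined.
The correct expansion is sin(x+y) = sin(x)cos(y) + cos(x)sin(y); sine is not additive.

Conclusion: No, this is NOT an identity.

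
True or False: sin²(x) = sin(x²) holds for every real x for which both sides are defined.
False.

Claim: sin²(x) = sin(x²).
Test a specific point where both sides are defined: x = -π/2.
LHS = sin²(x) ≈ 1.0000
RHS = sin(x²) ≈ 0.6243
Since 1.0000 ≠ 0.6243, the equation fails at this point, so it cannot hold for every real x for which both sides are defined.
sin²(x) means (sin x)², squaring the output; sin(x²) squares the input. These are different functions.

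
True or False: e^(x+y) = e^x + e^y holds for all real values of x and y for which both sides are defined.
Claim: e^(x+y) = e^x + e^y.
Test a specific point where both sides are defined: x = 1/2, y = 1/2.
LHS = e^(x+y) ≈ 2.7183
RHS = e^x + e^y ≈ 3.2974
Since 2.7183 ≠ 3.2974, the equation fails at this point, so it cannot hold for all real values of x and y for which both sides are defined.
The correct rule is e^(x+y) = e^x · e^y (a product, not a sum).

Conclusion: False.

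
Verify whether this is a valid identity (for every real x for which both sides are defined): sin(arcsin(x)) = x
Claim: sin(arcsin(x)) = x.
Reasoning: For -1 ≤ x ≤ 1 (where arcsin is defined), arcsin(x) is by definition an angle whose sine equals x. Taking the sine of that angle returns x. (Note the other order, arcsin(sin x) = x, is NOT an identity.)
So the two sides agree for every real x for which both sides are defined.

Conclusion: Yes, this is an identity.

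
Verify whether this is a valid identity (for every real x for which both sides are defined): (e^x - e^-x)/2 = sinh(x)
Claim: (e^x - e^-x)/2 = sinh(x).
Reasoning: This is exactly the definition of the hyperbolic sine: sinh(x) := (e^x - e^-x)/2.
So the two sides agree for every real x for which both sides are defined.

Conclusion: Yes, this is an identity.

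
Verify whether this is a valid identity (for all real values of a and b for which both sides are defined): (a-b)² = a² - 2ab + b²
Claim: (a-b)² = a² - 2ab + b².
Reasoning: Expand: (a-b)² = (a-b)(a-b) = a·a - a·b - b·a + b·b = a² - 2ab + b².
So the two sides agree for all real values of a and b for which both sides are defined.

Conclusion: Yes, this is an identity.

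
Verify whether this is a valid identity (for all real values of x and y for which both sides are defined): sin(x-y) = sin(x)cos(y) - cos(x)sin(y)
Claim: sin(x-y) = sin(x)cos(y) - cos(x)sin(y).
Reasoning: Replace y by -y in sin(x+y) = sin(x)cos(y) + cos(x)sin(y) and use cos(-y) = cos(y), sin(-y) = -sin(y): sin(x-y) = sin(x)cos(y) - cos(x)sin(y).
So the two sides agree for all real values of x and y for which both sides are defined.

Conclusion: Yes, this is an identity.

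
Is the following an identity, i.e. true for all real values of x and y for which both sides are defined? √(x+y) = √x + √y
No, this is NOT an identity.

Claim: √(x+y) = √x + √y.
Test a specific point where both sides are defined: x = 1, y = 4.
LHS = √(x+y) ≈ 2.2361
RHS = √x + √y ≈ 3.0000
Since 2.2361 ≠ 3.0000, the equation fails at this point, so it cannot hold for all real values of x and y for which both sides are defined.
Squaring the right side gives x + 2√(xy) + y, not x + y.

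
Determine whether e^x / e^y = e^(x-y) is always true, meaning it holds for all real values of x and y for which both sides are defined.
Claim: e^x / e^y = e^(x-y).
Reasoning: 1/e^y = e^(-y), so e^x / e^y = e^x · e^(-y) = e^(x + (-y)) = e^(x-y) by the product rule for exponents.
So the two sides agree for all real values of x and y for which both sides are defined.

Conclusion: Yes, this is an identity.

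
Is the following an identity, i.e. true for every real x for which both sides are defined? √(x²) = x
Claim: √(x²) = x.
Test a specific point where both sides are defined: x = -1.
LHS = √(x²) ≈ 1.0000
RHS = x ≈ -1.0000
Since 1.0000 ≠ -1.0000, the equation fails at this point, so it cannot hold for every real x for which both sides are defined.
√(x²) = |x|, which differs from x whenever x < 0 (both sides are defined for every real x).

Conclusion: No, this is NOT an identity.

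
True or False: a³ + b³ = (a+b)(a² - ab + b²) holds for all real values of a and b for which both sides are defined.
True.

Claim: a³ + b³ = (a+b)(a² - ab + b²).
Reasoning: Expand the right side: (a+b)(a² - ab + b²) = a³ - a²b + ab² + a²b - ab² + b³ = a³ + b³ (the middle terms cancel in pairs).
So the two sides agree for all real values of a and b for which both sides are defined.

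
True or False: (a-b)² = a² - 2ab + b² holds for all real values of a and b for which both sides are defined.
True.

Claim: (a-b)² = a² - 2ab + b².
Reasoning: Expand: (a-b)² = (a-b)(a-b) = a·a - a·b - b·a + b·b = a² - 2ab + b².
So the two sides agree for all real values of a and b for which both sides are defined.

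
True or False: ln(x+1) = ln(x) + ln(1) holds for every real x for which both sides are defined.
Claim: ln(x+1) = ln(x) + ln(1).
Test a specific point where both sides are defined: x = 5.
LHS = ln(x+1) ≈ 1.7918
RHS = ln(x) + ln(1) ≈ 1.6094
Since 1.7918 ≠ 1.6094, the equation fails at this point, so it cannot hold for every real x for which both sides are defined.
ln(1) = 0, so the right side is just ln(x), which differs from ln(x+1).

Conclusion: False.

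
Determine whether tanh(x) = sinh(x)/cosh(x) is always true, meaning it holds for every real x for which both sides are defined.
Yes, this is an identity.

Claim: tanh(x) = sinh(x)/cosh(x).
Reasoning: tanh(x) is defined as sinh(x)/cosh(x) = (e^x - e^-x)/(e^x + e^-x); cosh(x) ≥ 1 is never zero, so this holds for every real x.
So the two sides agree for every real x for which both sides are defined.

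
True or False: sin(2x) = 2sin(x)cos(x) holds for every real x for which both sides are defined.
True.

Claim: sin(2x) = 2sin(x)cos(x).
Reasoning: Put y = x in the addition formula sin(x+y) = sin(x)cos(y) + cos(x)sin(y): sin(2x) = sin(x)cos(x) + cos(x)sin(x) = 2sin(x)cos(x).
So the two sides agree for every real x for which both sides are defined.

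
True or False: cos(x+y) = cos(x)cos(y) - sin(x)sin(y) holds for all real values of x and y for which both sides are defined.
True.

Claim: cos(x+y) = cos(x)cos(y) - sin(x)sin(y).
Reasoning: By Euler's formula e^(i(x+y)) = e^(ix)·e^(iy) = (cos x + i·sin x)(cos y + i·sin y). The real part of the left side is cos(x+y); the real part of the product is cos(x)cos(y) - sin(x)sin(y) (since i·i = -1).
So the two sides agree for all real values of x and y for which both sides are defined.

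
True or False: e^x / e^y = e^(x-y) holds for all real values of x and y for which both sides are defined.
Claim: e^x / e^y = e^(x-y).
Reasoning: 1/e^y = e^(-y), so e^x / e^y = e^x · e^(-y) = e^(x + (-y)) = e^(x-y) by the product rule for exponents.
So the two sides agree for all real values of x and y for which both sides are defined.

Conclusion: True.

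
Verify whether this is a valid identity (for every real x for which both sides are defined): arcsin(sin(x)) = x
No, this is NOT an identity.

Claim: arcsin(sin(x)) = x.
Test a specific point where both sides are defined: x = π.
LHS = arcsin(sin(x)) ≈ 0.0000
RHS = x ≈ 3.1416
Since 0.0000 ≠ 3.1416, the equation fails at this point, so it cannot hold for every real x for which both sides are defined.
arcsin only returns values in [-π/2, π/2], so arcsin(sin(x)) = x holds only for x in that interval, not for all real x.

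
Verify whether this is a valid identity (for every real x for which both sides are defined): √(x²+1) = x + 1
Claim: √(x²+1) = x + 1.
Test a specific point where both sides are defined: x = -2.
LHS = √(x²+1) ≈ 2.2361
RHS = x + 1 ≈ -1.0000
Since 2.2361 ≠ -1.0000, the equation fails at this point, so it cannot hold for every real x for which both sides are defined.
(x+1)² = x² + 2x + 1 ≠ x² + 1 unless x = 0.

Conclusion: No, this is NOT an identity.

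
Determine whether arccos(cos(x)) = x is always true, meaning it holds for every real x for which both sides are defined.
No, this is NOT an identity.

Claim: arccos(cos(x)) = x.
Test a specific point where both sides are defined: x = -π/6.
LHS = arccos(cos(x)) ≈ 0.5236
RHS = x ≈ -0.5236
Since 0.5236 ≠ -0.5236, the equation fails at this point, so it cannot hold for every real x for which both sides are defined.
arccos only returns values in [0, π], so arccos(cos(x)) = x holds only for x in that interval, not for all real x.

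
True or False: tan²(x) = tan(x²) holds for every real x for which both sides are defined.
Claim: tan²(x) = tan(x²).
Test a specific point where both sides are defined: x = -π/4.
LHS = tan²(x) ≈ 1.0000
RHS = tan(x²) ≈ 0.7092
Since 1.0000 ≠ 0.7092, the equation fails at this point, so it cannot hold for every real x for which both sides are defined.
tan²(x) means (tan x)², squaring the output; tan(x²) squares the input. These are different functions.

Conclusion: False.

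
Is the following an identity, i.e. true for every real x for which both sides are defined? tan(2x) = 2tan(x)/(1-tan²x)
Yes, this is an identity.

Claim: tan(2x) = 2tan(x)/(1-tan²x).
Reasoning: tan(2x) = sin(2x)/cos(2x) = 2sin(x)cos(x) / (cos²x - sin²x). Divide numerator and denominator by cos²x: 2tan(x) / (1 - tan²x).
So the two sides agree for every real x for which both sides are defined.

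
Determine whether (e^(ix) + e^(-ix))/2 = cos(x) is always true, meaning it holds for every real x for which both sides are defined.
Claim: (e^(ix) + e^(-ix))/2 = cos(x).
Reasoning: By Euler's formula e^(ix) = cos(x) + i·sin(x) and e^(-ix) = cos(x) - i·sin(x). Adding cancels the sine terms: e^(ix) + e^(-ix) = 2cos(x); divide by 2.
So the two sides agree for every real x for which both sides are defined.

Conclusion: Yes, this is an identity.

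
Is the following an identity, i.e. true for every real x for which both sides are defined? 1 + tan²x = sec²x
Claim: 1 + tan²x = sec²x.
Reasoning: Start from sin²x + cos²x = 1 and divide every term by cos²x (allowed wherever tan x and sec x are defined): tan²x + 1 = 1/cos²x = sec²x.
So the two sides agree for every real x for which both sides are defined.

Conclusion: Yes, this is an identity.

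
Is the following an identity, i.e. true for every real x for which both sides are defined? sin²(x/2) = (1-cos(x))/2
Yes, this is an identity.

Claim: sin²(x/2) = (1-cos(x))/2.
Reasoning: Use cos(2θ) = 1 - 2sin²θ with θ = x/2: cos(x) = 1 - 2sin²(x/2). Solving for sin²(x/2) gives (1 - cos(x))/2.
So the two sides agree for every real x for which both sides are defined.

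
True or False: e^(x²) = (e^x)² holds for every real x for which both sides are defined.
False.

Claim: e^(x²) = (e^x)².
Test a specific point where both sides are defined: x = -3.
LHS = e^(x²) ≈ 8103.0839
RHS = (e^x)² ≈ 0.0025
Since 8103.0839 ≠ 0.0025, the equation fails at this point, so it cannot hold for every real x for which both sides are defined.
(e^x)² = e^(2x), and 2x ≠ x² in general.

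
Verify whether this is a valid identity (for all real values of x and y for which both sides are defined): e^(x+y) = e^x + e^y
Claim: e^(x+y) = e^x + e^y.
Test a specific point where both sides are defined: x = 1/2, y = 3.
LHS = e^(x+y) ≈ 33.1155
RHS = e^x + e^y ≈ 21.7343
Since 33.1155 ≠ 21.7343, the equation fails at this point, so it cannot hold for all real values of x and y for which both sides are defined.
The correct rule is e^(x+y) = e^x · e^y (a product, not a sum).

Conclusion: No, this is NOT an identity.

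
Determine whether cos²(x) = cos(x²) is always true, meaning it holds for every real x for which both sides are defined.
Claim: cos²(x) = cos(x²).
Test a specific point where both sides are defined: x = π/4.
LHS = cos²(x) ≈ 0.5000
RHS = cos(x²) ≈ 0.8157
Since 0.5000 ≠ 0.8157, the equation fails at this point, so it cannot hold for every real x for which both sides are defined.
cos²(x) means (cos x)², squaring the output; cos(x²) squares the input. These are different functions.

Conclusion: No, this is NOT an identity.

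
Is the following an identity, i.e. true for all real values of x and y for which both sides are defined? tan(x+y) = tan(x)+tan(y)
Claim: tan(x+y) = tan(x)+tan(y).
Test a specific point where both sides are defined: x = 3π/4, y = π/3.
LHS = tan(x+y) ≈ 0.2679
RHS = tan(x)+tan(y) ≈ 0.7321
Since 0.2679 ≠ 0.7321, the equation fails at this point, so it cannot hold for all real values of x and y for which both sides are defined.
The correct formula is tan(x+y) = (tan(x) + tan(y))/(1 - tan(x)tan(y)).

Conclusion: No, this is NOT an identity.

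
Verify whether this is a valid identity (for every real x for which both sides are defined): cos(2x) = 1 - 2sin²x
Yes, this is an identity.

Claim: cos(2x) = 1 - 2sin²x.
Reasoning: cos(2x) = cos²x - sin²x. Replace cos²x by 1 - sin²x: (1 - sin²x) - sin²x = 1 - 2sin²x.
So the two sides agree for every real x for which both sides are defined.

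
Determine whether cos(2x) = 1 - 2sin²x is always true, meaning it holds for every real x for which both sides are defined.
Claim: cos(2x) = 1 - 2sin²x.
Reasoning: cos(2x) = cos²x - sin²x. Replace cos²x by 1 - sin²x: (1 - sin²x) - sin²x = 1 - 2sin²x.
So the two sides agree for every real x for which both sides are defined.

Conclusion: Yes, this is an identity.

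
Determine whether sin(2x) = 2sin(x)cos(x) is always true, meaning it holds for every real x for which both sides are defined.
Claim: sin(2x) = 2sin(x)cos(x).
Reasoning: Put y = x in the addition formula sin(x+y) = sin(x)cos(y) + cos(x)sin(y): sin(2x) = sin(x)cos(x) + cos(x)sin(x) = 2sin(x)cos(x).
So the two sides agree for every real x for which both sides are defined.

Conclusion: Yes, this is an identity.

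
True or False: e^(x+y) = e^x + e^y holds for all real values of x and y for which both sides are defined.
False.

Claim: e^(x+y) = e^x + e^y.
Test a specific point where both sides are defined: x = -1, y = 3.
LHS = e^(x+y) ≈ 7.3891
RHS = e^x + e^y ≈ 20.4534
Since 7.3891 ≠ 20.4534, the equation fails at this point, so it cannot hold for all real values of x and y for which both sides are defined.
The correct rule is e^(x+y) = e^x · e^y (a product, not a sum).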